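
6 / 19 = 0.32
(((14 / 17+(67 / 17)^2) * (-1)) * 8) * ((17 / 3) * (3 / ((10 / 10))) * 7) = -15571.29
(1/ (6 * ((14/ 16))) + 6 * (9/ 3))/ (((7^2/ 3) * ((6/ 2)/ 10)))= 3820/ 1029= 3.71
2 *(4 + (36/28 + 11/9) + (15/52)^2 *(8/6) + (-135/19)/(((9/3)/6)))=-6142945/404586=-15.18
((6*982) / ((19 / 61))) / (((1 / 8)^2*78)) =3833728 / 247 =15521.17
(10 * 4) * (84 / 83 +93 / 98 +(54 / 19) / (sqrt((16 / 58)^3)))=319020 / 4067 +3915 * sqrt(58) / 38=863.07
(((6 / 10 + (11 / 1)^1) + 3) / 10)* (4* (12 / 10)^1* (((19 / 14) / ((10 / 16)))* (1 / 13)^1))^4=404010079617024 / 669677353515625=0.60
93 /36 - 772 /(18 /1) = -1451 /36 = -40.31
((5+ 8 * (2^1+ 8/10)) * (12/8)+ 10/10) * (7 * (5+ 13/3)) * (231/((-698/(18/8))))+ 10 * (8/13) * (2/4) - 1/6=-556747753/272220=-2045.21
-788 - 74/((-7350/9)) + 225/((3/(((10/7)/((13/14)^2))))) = -137391941/207025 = -663.65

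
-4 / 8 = -1 / 2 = -0.50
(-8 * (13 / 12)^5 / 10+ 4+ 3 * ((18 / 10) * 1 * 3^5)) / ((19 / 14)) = 30138283 / 31104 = 968.95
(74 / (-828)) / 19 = -37 / 7866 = -0.00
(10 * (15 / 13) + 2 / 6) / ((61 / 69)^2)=734781 / 48373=15.19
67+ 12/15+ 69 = 684/5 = 136.80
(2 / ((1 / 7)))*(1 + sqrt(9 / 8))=28.85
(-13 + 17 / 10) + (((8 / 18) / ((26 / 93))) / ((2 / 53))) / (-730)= -161677 / 14235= -11.36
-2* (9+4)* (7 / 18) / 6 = -91 / 54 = -1.69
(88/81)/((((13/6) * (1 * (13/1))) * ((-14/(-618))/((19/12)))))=86108/31941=2.70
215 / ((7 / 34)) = 7310 / 7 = 1044.29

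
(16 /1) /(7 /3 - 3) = -24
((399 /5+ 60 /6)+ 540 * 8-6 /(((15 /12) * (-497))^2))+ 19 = 27348836384 /6175225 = 4428.80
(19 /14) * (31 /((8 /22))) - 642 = -29473 /56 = -526.30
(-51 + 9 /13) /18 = -109 /39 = -2.79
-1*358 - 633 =-991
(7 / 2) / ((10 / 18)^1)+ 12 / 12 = 73 / 10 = 7.30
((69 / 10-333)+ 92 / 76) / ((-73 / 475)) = 308645 / 146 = 2114.01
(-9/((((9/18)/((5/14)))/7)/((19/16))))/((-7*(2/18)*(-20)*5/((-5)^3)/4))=38475/112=343.53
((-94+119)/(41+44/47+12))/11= 0.04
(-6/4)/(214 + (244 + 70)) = -1/352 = -0.00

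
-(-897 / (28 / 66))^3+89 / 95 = 9452246563.91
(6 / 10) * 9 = 27 / 5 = 5.40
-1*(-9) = 9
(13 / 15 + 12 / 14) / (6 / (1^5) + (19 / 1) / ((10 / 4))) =181 / 1428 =0.13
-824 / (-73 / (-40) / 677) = -22313920 / 73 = -305670.14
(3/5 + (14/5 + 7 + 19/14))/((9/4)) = 1646/315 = 5.23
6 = 6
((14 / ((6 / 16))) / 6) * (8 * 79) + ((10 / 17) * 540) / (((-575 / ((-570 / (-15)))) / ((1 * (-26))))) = 15758944 / 3519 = 4478.24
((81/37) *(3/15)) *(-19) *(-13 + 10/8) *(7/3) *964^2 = 39210947748/185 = 211951068.91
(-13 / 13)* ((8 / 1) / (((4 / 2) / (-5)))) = 20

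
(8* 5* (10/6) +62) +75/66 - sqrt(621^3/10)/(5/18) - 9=7973/66 - 16767* sqrt(690)/25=-17496.52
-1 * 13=-13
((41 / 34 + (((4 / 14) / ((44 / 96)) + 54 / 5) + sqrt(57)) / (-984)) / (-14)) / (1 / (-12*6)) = 11537181 / 1878415 - 3*sqrt(57) / 574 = 6.10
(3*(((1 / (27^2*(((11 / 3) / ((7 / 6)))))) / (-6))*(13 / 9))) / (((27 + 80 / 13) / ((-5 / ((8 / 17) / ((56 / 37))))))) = 703885 / 4603643748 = 0.00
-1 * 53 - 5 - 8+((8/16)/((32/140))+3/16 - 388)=-3613/8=-451.62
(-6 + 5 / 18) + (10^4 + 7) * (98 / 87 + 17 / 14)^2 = 27110139451 / 494508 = 54822.45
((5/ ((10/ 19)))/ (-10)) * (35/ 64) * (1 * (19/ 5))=-2527/ 1280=-1.97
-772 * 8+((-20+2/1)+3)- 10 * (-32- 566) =-211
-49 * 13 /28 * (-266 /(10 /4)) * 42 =508326 /5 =101665.20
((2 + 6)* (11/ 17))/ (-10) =-44/ 85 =-0.52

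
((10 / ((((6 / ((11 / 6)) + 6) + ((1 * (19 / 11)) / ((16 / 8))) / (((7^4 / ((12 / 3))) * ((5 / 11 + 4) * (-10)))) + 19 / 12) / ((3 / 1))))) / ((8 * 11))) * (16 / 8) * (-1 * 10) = -529420500 / 842952577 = -0.63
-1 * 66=-66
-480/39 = -160/13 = -12.31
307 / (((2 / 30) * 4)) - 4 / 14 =32227 / 28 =1150.96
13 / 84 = 0.15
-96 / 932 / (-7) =24 / 1631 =0.01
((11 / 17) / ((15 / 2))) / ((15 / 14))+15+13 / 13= 61508 / 3825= 16.08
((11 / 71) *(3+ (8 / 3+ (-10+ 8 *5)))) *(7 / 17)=8239 / 3621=2.28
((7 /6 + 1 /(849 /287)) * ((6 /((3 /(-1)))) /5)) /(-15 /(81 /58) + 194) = -4599 /1400284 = -0.00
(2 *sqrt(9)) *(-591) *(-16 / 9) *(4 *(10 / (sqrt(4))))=126080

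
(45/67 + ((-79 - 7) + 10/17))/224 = -0.38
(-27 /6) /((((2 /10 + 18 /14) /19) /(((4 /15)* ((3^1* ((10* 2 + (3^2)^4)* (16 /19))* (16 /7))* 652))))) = -380231955.69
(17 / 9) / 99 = 17 / 891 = 0.02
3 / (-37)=-3 / 37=-0.08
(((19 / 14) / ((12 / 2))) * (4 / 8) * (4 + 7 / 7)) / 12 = 95 / 2016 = 0.05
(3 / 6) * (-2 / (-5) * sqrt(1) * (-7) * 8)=-56 / 5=-11.20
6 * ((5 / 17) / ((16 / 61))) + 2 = 1187 / 136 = 8.73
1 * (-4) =-4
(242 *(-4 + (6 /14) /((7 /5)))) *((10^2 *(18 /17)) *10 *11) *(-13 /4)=28186587000 /833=33837439.38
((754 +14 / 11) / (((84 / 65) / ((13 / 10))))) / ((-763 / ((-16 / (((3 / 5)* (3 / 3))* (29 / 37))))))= 519499240 / 15334011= 33.88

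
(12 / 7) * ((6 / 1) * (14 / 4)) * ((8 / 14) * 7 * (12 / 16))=108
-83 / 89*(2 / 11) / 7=-166 / 6853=-0.02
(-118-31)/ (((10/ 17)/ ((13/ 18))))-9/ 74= -1219183/ 6660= -183.06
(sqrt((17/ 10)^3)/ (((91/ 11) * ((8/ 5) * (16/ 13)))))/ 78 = 187 * sqrt(170)/ 1397760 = 0.00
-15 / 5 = -3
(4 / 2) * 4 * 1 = 8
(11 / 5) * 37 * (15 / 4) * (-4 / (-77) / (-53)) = -111 / 371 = -0.30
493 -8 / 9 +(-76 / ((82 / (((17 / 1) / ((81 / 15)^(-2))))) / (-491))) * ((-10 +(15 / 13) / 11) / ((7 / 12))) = -7066361894071 / 1846845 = -3826180.27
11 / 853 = 0.01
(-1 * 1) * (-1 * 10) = 10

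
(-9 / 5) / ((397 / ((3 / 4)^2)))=-81 / 31760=-0.00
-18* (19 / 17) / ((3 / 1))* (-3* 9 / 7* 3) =9234 / 119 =77.60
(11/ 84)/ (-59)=-11/ 4956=-0.00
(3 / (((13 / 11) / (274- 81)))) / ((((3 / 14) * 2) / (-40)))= -594440 / 13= -45726.15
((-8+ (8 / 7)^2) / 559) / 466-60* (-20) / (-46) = -3829265572 / 146788369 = -26.09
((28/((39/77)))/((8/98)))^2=697540921/1521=458606.79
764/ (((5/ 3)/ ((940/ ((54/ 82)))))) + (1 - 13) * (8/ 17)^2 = 1701888656/ 2601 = 654320.90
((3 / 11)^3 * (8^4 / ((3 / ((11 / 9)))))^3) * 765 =5841155522560 / 81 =72113031142.72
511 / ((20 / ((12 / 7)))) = 219 / 5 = 43.80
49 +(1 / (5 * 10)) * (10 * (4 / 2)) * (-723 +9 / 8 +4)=-4763 / 20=-238.15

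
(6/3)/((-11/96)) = -192/11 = -17.45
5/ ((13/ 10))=3.85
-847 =-847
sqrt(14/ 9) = sqrt(14)/ 3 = 1.25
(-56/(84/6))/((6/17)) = -34/3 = -11.33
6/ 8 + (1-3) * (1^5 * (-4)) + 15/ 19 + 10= 19.54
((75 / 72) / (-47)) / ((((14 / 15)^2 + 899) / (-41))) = 76875 / 76129096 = 0.00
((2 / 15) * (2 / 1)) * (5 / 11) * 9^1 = 12 / 11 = 1.09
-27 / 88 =-0.31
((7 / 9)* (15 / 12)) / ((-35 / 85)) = -85 / 36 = -2.36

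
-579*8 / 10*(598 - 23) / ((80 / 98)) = -652533 / 2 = -326266.50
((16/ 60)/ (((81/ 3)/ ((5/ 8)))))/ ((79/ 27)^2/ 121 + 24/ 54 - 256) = -1089/ 45072118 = -0.00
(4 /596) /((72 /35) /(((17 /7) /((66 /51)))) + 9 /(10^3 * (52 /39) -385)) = 822205 /135455751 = 0.01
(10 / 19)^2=100 / 361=0.28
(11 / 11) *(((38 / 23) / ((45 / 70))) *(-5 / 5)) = -2.57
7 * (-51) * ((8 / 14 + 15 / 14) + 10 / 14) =-841.50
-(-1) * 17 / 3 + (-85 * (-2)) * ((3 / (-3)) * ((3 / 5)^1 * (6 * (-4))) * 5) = 36737 / 3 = 12245.67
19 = 19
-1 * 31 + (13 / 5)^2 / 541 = -419106 / 13525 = -30.99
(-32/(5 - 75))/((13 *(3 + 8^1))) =16/5005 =0.00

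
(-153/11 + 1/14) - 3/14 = -1082/77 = -14.05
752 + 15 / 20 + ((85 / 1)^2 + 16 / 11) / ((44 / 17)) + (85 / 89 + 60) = 77660521 / 21538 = 3605.74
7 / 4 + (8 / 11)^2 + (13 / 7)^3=1441677 / 166012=8.68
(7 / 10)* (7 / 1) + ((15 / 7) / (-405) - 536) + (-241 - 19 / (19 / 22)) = -1500859 / 1890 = -794.11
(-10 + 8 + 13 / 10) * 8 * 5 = -28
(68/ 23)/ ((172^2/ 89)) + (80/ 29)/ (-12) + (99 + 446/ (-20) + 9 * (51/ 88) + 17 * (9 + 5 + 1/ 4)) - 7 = 515965269307/ 1627933560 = 316.94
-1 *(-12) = 12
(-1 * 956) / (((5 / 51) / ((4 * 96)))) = -18722304 / 5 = -3744460.80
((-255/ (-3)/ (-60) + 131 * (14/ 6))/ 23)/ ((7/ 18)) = 34.02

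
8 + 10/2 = 13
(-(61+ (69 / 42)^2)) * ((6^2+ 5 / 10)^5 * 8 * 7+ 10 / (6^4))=-29350526883040495 / 127008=-231091953916.61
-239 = -239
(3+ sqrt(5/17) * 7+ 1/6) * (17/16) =323/96+ 7 * sqrt(85)/16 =7.40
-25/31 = -0.81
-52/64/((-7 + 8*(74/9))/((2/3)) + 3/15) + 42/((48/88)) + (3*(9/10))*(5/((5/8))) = 10454569/106040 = 98.59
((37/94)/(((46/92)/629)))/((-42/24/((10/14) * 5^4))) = -290912500/2303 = -126318.93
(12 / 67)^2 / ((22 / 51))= 3672 / 49379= 0.07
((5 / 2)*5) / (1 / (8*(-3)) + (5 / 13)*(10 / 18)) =11700 / 161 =72.67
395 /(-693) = -395 /693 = -0.57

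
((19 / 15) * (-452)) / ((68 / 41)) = -88027 / 255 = -345.20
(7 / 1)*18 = 126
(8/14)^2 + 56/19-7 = -3469/931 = -3.73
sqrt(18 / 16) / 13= 3 * sqrt(2) / 52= 0.08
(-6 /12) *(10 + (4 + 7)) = -21 /2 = -10.50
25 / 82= 0.30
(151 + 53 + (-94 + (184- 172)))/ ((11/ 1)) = 122/ 11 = 11.09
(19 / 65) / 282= 19 / 18330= 0.00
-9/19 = -0.47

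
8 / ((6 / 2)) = 8 / 3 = 2.67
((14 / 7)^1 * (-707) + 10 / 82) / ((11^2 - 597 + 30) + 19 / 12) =3.18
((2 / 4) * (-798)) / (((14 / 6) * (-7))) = 24.43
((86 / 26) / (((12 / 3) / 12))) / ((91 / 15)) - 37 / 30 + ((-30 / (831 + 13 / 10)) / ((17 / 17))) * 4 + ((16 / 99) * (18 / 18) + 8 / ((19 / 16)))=189349098457 / 26457901470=7.16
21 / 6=7 / 2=3.50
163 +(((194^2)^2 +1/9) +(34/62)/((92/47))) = 36357917549255/25668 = 1416468659.39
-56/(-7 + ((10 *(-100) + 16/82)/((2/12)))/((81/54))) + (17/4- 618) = -57605263/93860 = -613.74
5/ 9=0.56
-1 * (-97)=97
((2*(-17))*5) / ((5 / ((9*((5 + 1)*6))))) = -11016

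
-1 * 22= -22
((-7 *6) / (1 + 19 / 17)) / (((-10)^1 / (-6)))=-119 / 10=-11.90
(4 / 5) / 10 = 0.08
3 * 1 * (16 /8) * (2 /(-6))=-2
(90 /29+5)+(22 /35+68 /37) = 396951 /37555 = 10.57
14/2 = 7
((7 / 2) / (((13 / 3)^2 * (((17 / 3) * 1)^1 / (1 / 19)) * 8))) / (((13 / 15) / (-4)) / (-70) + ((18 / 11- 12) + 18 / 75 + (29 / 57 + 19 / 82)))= -44750475 / 1939772322046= -0.00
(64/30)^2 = 1024/225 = 4.55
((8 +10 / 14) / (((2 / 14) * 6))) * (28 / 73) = 854 / 219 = 3.90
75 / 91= 0.82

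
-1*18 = -18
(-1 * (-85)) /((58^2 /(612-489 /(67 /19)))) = 2695605 /225388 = 11.96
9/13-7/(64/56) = -5.43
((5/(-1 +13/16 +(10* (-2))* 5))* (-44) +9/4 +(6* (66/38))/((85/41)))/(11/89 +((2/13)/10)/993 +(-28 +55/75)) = -37565777226107/107643083642948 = -0.35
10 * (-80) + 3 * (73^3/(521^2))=-215985749/271441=-795.70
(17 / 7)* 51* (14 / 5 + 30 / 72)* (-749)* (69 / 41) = -502197.06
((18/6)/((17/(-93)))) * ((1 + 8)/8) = -2511/136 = -18.46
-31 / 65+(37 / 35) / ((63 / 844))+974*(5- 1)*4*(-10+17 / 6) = -3201067787 / 28665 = -111671.65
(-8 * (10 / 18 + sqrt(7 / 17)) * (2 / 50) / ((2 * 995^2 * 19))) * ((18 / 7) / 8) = -9 * sqrt(119) / 55961163125 - 1 / 658366625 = -0.00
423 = 423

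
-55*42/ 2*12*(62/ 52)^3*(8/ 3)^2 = -167057.41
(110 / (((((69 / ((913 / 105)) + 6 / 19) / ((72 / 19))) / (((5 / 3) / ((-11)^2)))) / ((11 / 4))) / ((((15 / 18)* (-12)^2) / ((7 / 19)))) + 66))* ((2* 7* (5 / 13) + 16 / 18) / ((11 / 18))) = 27780432000 / 1628020901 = 17.06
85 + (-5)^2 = 110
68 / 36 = 17 / 9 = 1.89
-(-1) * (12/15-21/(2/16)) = -836/5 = -167.20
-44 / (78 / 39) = -22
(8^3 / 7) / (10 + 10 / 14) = 512 / 75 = 6.83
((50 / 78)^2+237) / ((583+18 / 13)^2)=361102 / 519429681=0.00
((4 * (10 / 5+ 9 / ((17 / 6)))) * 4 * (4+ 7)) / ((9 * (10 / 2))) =15488 / 765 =20.25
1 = 1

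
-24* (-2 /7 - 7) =1224 /7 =174.86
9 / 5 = 1.80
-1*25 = -25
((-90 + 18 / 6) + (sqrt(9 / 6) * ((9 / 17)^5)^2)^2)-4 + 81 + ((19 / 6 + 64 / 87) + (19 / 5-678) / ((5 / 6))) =-7205575394850560630319367038862 / 8839703309458470236223482175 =-815.14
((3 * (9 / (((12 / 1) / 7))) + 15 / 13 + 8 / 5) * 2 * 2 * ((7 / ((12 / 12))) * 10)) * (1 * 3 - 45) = -2828868 / 13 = -217605.23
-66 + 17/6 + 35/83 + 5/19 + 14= -458735/9462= -48.48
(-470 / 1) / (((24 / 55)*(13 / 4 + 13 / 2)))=-12925 / 117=-110.47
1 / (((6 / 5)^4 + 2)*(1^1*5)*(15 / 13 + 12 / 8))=1625 / 87837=0.02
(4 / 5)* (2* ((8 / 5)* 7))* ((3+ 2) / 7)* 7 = 89.60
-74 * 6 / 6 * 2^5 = -2368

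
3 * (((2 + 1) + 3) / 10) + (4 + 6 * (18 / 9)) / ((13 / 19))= 25.18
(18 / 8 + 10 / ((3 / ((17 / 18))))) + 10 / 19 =12157 / 2052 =5.92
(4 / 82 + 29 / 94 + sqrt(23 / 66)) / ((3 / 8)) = 1836 / 1927 + 4*sqrt(1518) / 99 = 2.53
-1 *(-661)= 661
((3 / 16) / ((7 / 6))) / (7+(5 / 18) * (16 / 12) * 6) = 81 / 4648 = 0.02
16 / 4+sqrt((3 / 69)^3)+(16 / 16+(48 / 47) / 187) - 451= -3919846 / 8789+sqrt(23) / 529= -445.99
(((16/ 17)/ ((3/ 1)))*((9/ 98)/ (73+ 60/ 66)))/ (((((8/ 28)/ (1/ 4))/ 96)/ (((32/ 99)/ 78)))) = 512/ 3773133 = 0.00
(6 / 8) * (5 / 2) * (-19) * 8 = -285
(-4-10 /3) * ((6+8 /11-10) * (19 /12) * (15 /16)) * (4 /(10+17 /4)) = 10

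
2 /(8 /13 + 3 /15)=2.45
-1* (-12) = 12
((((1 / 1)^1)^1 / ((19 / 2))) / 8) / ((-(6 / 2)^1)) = -1 / 228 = -0.00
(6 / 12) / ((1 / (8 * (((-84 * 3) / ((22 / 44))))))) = -2016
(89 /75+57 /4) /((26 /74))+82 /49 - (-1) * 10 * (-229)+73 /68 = -3643933387 /1624350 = -2243.32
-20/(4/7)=-35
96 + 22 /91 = 8758 /91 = 96.24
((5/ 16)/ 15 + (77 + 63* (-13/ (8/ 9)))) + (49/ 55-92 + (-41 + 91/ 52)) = -2573243/ 2640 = -974.71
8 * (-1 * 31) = -248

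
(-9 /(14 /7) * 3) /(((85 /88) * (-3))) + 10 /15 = 1358 /255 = 5.33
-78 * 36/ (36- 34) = -1404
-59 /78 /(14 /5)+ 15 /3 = 5165 /1092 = 4.73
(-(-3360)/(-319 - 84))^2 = 11289600/162409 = 69.51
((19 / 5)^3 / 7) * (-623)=-610451 / 125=-4883.61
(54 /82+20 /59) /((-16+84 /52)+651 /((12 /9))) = 125476 /59606579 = 0.00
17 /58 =0.29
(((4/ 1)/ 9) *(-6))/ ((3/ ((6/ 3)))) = -1.78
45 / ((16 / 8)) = 45 / 2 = 22.50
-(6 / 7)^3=-216 / 343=-0.63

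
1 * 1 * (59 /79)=59 /79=0.75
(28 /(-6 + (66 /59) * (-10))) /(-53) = 826 /26871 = 0.03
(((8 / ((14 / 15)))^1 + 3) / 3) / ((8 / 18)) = 243 / 28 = 8.68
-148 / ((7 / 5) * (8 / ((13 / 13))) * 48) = -185 / 672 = -0.28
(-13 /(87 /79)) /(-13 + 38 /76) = 2054 /2175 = 0.94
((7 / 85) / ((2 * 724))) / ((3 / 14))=49 / 184620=0.00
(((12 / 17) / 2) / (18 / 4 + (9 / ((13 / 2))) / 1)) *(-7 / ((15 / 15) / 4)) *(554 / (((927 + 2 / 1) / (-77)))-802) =382304832 / 268481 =1423.95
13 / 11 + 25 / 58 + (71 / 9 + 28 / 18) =63491 / 5742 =11.06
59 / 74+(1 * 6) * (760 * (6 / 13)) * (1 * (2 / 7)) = 4054649 / 6734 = 602.12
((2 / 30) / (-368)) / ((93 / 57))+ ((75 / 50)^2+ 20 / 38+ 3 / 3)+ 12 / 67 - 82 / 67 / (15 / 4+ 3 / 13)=2383903699 / 653507280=3.65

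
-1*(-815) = 815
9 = 9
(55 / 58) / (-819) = -55 / 47502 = -0.00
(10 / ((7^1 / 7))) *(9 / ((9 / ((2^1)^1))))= 20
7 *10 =70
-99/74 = -1.34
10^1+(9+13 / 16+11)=30.81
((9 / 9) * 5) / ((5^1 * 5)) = 0.20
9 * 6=54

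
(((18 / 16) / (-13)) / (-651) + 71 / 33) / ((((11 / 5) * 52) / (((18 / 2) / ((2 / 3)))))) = 72109215 / 283995712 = 0.25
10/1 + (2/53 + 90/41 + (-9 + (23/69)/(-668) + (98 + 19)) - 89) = 136007303/4354692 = 31.23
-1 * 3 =-3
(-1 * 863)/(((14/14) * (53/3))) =-2589/53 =-48.85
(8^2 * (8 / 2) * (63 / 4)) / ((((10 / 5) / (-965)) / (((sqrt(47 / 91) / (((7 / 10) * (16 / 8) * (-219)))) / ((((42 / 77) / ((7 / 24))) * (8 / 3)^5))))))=4299075 * sqrt(4277) / 15548416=18.08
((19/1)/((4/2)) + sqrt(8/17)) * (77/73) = 154 * sqrt(34)/1241 + 1463/146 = 10.74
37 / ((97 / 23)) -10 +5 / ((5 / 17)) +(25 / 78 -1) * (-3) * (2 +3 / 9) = 155327 / 7566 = 20.53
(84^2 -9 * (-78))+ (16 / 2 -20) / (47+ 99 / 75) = 2342841 / 302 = 7757.75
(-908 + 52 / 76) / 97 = -17239 / 1843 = -9.35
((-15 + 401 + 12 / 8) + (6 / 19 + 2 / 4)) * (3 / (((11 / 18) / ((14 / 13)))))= 5577768 / 2717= 2052.91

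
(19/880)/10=19/8800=0.00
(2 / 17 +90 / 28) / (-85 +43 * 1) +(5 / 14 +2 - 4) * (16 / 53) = -304781 / 529788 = -0.58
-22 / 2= -11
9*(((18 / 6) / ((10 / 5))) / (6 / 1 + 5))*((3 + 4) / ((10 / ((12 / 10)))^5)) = 45927 / 214843750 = 0.00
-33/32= -1.03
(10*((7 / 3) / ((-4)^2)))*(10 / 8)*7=1225 / 96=12.76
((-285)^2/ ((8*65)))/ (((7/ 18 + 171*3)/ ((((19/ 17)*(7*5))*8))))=194452650/ 2042261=95.21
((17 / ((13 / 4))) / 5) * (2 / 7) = 136 / 455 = 0.30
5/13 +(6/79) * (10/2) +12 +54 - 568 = -514769/1027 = -501.24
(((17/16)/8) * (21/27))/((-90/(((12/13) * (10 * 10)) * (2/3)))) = -595/8424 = -0.07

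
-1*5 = -5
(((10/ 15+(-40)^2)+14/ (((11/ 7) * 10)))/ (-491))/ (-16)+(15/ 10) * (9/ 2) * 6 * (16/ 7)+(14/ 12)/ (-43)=36187386757/ 390168240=92.75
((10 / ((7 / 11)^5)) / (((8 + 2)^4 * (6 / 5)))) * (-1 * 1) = -161051 / 20168400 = -0.01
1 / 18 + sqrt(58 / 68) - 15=-269 / 18 + sqrt(986) / 34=-14.02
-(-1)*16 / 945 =16 / 945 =0.02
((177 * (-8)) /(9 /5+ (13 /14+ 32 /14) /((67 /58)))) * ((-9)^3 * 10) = 448270200 /199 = 2252614.07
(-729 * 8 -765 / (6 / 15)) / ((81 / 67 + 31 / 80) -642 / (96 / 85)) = 3459210 / 253189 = 13.66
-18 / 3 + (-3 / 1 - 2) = -11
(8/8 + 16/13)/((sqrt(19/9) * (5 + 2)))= 0.22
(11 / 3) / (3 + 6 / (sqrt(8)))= 22 / 9 -11 * sqrt(2) / 9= 0.72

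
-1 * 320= -320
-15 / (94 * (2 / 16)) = -60 / 47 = -1.28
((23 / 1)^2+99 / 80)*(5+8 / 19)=4369157 / 1520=2874.45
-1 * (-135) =135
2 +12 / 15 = 14 / 5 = 2.80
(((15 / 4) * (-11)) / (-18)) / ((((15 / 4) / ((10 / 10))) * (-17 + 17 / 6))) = -0.04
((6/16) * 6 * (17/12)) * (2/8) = 51/64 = 0.80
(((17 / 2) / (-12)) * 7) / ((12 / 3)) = -119 / 96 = -1.24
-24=-24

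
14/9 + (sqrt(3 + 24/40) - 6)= -40/9 + 3*sqrt(10)/5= -2.55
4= 4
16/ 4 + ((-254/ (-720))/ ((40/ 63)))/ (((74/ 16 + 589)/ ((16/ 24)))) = 5699689/ 1424700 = 4.00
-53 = -53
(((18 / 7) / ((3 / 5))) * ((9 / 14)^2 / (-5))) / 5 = -243 / 3430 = -0.07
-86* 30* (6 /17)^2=-321.38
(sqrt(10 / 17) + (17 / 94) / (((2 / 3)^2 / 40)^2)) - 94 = sqrt(170) / 17 + 64432 / 47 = 1371.66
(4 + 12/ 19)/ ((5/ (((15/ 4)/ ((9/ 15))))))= 110/ 19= 5.79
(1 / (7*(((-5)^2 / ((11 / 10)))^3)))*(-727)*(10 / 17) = -967637 / 185937500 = -0.01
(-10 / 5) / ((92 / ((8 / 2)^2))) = -8 / 23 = -0.35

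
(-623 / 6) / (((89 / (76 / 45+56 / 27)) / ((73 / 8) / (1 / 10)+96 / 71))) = -23379811 / 57510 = -406.53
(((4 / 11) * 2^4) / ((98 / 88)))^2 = 65536 / 2401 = 27.30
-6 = -6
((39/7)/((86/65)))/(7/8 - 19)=-2028/8729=-0.23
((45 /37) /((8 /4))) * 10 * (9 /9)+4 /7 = 1723 /259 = 6.65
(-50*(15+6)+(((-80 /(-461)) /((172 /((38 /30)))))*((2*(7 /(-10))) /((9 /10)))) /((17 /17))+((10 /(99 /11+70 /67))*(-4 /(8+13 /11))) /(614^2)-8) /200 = -906928034850321271 /171441650239160850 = -5.29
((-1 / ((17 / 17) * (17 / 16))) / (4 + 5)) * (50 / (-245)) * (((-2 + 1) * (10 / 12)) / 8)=-50 / 22491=-0.00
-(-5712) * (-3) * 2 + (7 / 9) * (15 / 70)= -205631 / 6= -34271.83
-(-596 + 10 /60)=595.83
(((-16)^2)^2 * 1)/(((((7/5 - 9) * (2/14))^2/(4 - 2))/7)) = 280985600/361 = 778353.46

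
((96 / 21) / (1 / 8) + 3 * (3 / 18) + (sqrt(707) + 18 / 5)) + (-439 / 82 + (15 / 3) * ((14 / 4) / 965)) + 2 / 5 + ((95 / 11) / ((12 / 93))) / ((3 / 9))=sqrt(707) + 576475175 / 2437204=263.12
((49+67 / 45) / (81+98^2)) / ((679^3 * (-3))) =-2272 / 409300915821525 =-0.00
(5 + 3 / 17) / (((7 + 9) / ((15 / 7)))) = 165 / 238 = 0.69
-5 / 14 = -0.36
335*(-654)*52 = -11392680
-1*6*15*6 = -540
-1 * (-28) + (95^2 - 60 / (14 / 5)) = 63221 / 7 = 9031.57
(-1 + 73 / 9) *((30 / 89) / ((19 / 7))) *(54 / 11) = 80640 / 18601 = 4.34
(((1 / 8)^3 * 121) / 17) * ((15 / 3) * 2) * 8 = 1.11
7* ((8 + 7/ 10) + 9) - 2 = 1219/ 10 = 121.90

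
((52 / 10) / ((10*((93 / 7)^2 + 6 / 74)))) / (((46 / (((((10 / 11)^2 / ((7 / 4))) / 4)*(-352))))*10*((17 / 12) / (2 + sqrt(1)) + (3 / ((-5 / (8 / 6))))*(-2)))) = -40404 / 314720615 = -0.00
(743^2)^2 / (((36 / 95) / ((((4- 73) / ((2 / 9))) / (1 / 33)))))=-65923748055612315 / 8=-8240468506951539.38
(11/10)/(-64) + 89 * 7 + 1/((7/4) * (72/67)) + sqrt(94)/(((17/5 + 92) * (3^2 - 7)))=5 * sqrt(94)/954 + 25140107/40320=623.57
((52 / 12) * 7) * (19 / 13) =133 / 3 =44.33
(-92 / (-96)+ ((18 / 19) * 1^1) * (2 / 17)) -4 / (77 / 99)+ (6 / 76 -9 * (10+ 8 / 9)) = -5534609 / 54264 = -101.99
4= 4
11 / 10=1.10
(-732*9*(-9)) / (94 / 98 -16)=-3942.07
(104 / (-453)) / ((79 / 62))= -6448 / 35787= -0.18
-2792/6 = -1396/3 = -465.33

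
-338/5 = -67.60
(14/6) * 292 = 2044/3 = 681.33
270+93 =363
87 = 87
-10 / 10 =-1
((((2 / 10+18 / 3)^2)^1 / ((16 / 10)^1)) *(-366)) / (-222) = 58621 / 1480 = 39.61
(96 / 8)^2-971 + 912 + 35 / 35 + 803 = 889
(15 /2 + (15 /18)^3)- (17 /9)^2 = 2923 /648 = 4.51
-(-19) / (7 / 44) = 836 / 7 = 119.43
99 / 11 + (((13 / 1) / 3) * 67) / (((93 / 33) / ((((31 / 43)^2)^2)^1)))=36.83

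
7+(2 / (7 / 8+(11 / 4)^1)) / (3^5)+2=63439 / 7047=9.00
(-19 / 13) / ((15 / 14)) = -266 / 195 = -1.36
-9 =-9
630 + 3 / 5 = 3153 / 5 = 630.60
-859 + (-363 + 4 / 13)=-15882 / 13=-1221.69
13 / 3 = 4.33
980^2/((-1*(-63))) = 137200/9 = 15244.44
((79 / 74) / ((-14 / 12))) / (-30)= 79 / 2590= 0.03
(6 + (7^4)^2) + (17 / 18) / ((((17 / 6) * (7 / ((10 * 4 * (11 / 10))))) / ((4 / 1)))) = 121061123 / 21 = 5764815.38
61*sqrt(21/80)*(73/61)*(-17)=-1241*sqrt(105)/20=-635.82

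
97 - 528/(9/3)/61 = 5741/61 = 94.11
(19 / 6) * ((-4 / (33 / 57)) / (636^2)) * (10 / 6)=-1805 / 20022552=-0.00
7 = 7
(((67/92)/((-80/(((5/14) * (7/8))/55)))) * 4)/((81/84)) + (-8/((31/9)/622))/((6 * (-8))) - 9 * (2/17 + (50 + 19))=-681928594043/1151979840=-591.96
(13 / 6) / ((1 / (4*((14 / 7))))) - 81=-191 / 3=-63.67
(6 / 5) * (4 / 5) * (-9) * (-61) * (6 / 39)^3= 105408 / 54925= 1.92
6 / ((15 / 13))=5.20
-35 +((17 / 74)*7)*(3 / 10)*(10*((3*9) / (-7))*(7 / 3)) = -5803 / 74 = -78.42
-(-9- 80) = 89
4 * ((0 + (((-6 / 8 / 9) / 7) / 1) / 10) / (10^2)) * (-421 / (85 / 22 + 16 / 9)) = 13893 / 3909500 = 0.00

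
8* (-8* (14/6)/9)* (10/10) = -16.59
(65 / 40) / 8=0.20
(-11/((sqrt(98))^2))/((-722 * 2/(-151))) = -1661/141512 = -0.01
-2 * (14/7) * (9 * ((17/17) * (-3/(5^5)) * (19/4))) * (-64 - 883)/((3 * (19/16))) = -136368/3125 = -43.64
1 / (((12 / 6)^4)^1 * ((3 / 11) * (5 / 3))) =11 / 80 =0.14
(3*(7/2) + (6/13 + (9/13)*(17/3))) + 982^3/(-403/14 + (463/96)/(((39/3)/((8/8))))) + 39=-215089759763217/6454006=-33326550.95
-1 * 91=-91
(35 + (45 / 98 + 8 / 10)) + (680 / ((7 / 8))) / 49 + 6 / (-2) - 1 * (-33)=281669 / 3430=82.12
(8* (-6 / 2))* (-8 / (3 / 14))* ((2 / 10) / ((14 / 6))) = 76.80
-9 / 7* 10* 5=-450 / 7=-64.29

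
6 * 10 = 60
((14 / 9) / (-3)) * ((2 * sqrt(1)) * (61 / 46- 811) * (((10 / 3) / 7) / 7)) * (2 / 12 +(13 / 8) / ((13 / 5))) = 1179425 / 26082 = 45.22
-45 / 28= -1.61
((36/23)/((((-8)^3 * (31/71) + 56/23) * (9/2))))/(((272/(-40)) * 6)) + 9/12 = 690601/920754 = 0.75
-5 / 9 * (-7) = 35 / 9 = 3.89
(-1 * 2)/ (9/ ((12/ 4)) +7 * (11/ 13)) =-13/ 58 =-0.22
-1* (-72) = 72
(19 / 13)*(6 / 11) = 114 / 143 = 0.80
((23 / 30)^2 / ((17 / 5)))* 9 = 1.56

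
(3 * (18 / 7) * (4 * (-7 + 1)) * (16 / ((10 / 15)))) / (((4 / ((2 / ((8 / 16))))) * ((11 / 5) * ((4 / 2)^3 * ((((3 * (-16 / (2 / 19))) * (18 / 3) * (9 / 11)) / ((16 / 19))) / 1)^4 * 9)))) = -106480 / 189540996247513701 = -0.00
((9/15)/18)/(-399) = -1/11970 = -0.00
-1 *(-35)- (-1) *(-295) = -260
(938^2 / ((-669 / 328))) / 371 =-1162.73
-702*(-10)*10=70200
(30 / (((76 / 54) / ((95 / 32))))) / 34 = 2025 / 1088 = 1.86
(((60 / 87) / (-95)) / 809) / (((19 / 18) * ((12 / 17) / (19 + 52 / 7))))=-18870 / 59285947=-0.00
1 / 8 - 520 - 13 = -4263 / 8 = -532.88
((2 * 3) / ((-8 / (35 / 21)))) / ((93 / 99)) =-165 / 124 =-1.33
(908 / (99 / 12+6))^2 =13191424 / 3249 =4060.15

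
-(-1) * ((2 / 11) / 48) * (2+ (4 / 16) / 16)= 43 / 5632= 0.01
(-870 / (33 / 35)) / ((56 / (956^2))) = -165650900 / 11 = -15059172.73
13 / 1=13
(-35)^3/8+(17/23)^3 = -521620821/97336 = -5358.97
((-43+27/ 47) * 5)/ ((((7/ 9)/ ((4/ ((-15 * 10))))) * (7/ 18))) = 18.70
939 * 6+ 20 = 5654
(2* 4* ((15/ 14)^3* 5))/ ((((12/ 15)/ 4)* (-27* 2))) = -3125/ 686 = -4.56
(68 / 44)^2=289 / 121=2.39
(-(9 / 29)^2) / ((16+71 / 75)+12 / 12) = -6075 / 1131986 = -0.01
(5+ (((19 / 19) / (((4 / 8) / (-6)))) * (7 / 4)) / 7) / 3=2 / 3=0.67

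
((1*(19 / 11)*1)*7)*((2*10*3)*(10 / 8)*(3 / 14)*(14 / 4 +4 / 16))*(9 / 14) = 577125 / 1232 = 468.45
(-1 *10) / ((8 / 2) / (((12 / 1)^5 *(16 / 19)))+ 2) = -1990656 / 398135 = -5.00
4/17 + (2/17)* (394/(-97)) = -400/1649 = -0.24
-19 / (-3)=19 / 3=6.33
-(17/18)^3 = -4913/5832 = -0.84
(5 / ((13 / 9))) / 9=5 / 13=0.38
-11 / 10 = -1.10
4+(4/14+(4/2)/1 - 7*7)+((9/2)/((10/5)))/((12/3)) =-4721/112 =-42.15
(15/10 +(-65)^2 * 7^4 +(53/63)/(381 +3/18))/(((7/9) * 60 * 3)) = 974393532443/13447560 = 72458.76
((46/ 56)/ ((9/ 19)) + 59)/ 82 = 15305/ 20664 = 0.74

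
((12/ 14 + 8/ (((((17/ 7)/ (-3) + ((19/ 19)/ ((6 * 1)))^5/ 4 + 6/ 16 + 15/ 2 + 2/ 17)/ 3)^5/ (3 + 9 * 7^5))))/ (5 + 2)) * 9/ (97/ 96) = 19567.23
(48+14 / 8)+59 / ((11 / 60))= 16349 / 44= 371.57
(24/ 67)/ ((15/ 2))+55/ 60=3877/ 4020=0.96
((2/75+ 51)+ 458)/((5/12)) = 152708/125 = 1221.66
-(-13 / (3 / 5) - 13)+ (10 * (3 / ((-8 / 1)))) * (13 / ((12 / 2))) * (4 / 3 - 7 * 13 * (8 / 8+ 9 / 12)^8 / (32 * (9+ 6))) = 8019330527 / 50331648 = 159.33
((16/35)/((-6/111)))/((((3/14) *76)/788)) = -116624/285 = -409.21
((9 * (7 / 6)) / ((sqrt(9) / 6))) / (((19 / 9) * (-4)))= -189 / 76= -2.49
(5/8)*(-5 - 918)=-4615/8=-576.88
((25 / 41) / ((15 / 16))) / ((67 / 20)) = 1600 / 8241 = 0.19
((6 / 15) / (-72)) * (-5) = 1 / 36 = 0.03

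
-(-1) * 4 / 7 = 4 / 7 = 0.57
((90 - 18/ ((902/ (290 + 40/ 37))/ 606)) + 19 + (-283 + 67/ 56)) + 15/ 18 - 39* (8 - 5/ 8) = -2789171521/ 700854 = -3979.68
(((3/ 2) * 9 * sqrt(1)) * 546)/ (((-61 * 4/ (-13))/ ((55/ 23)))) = 939.11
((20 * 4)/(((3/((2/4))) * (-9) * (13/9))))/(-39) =40/1521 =0.03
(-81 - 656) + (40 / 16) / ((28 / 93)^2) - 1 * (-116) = -930483 / 1568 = -593.42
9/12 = 3/4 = 0.75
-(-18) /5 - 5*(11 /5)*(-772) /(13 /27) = 1146654 /65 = 17640.83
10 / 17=0.59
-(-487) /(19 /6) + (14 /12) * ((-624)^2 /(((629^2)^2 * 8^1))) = 457385923253178 /2974104216739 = 153.79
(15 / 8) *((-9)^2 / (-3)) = -405 / 8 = -50.62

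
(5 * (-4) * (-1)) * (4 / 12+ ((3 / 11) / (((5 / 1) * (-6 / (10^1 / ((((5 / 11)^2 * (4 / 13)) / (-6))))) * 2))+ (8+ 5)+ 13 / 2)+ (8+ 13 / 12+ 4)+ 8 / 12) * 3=2272.40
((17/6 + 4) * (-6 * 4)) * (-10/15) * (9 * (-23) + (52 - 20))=-19133.33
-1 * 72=-72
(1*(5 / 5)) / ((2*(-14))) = -1 / 28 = -0.04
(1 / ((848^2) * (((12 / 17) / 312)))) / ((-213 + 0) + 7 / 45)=-9945 / 3443789056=-0.00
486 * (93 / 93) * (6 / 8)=729 / 2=364.50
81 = 81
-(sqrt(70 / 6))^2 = -35 / 3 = -11.67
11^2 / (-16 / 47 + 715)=5687 / 33589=0.17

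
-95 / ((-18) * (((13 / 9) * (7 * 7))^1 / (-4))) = -190 / 637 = -0.30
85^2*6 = 43350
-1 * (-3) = 3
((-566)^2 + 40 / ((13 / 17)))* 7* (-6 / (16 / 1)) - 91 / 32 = -349887055 / 416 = -841074.65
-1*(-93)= 93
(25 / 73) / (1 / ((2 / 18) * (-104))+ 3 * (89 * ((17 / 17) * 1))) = 2600 / 2026407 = 0.00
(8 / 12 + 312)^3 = 825293672 / 27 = 30566432.30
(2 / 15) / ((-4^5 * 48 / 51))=-17 / 122880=-0.00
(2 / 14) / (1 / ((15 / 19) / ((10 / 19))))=0.21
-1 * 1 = -1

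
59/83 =0.71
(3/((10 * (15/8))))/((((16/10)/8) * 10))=2/25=0.08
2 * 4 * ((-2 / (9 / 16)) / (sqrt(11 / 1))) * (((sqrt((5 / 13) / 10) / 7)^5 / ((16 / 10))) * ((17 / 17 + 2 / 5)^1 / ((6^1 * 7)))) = -2 * sqrt(286) / 10966718763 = -0.00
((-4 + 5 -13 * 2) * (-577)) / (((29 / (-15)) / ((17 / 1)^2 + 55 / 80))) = -1002898125 / 464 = -2161418.37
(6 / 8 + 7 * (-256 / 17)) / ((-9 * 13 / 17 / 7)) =106.45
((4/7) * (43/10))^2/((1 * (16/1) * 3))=1849/14700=0.13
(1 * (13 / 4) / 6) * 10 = 65 / 12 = 5.42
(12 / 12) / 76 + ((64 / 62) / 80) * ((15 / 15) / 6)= 541 / 35340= 0.02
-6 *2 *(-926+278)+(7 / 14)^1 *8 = 7780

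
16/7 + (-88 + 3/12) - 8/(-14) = -84.89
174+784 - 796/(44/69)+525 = 2582/11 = 234.73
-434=-434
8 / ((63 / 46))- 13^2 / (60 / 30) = -9911 / 126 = -78.66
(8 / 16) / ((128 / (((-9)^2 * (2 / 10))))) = 81 / 1280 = 0.06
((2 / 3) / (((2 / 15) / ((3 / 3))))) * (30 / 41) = 150 / 41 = 3.66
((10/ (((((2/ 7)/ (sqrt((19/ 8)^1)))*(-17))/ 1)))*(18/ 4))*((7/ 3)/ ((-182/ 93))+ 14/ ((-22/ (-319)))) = -1652805*sqrt(38)/ 3536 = -2881.38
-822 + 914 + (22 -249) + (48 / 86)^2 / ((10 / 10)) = -249039 / 1849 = -134.69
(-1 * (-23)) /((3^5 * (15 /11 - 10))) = -253 /23085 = -0.01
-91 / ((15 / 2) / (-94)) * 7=7983.73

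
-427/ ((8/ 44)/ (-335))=1573495/ 2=786747.50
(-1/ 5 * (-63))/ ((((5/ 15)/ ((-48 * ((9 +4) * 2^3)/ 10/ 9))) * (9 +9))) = -2912/ 25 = -116.48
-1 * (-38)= 38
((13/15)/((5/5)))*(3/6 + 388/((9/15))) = 50479/90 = 560.88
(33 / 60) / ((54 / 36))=0.37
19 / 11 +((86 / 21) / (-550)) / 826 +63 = 308758757 / 4770150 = 64.73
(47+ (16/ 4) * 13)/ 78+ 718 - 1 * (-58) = 20209/ 26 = 777.27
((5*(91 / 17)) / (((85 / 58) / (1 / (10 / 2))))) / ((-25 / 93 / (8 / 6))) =-654472 / 36125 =-18.12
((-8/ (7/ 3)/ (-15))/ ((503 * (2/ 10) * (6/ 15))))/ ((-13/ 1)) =-20/ 45773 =-0.00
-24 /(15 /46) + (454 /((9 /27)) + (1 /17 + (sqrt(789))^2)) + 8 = 177264 /85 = 2085.46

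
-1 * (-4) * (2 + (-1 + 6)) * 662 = 18536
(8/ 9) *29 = 232/ 9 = 25.78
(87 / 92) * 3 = 261 / 92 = 2.84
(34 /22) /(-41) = -17 /451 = -0.04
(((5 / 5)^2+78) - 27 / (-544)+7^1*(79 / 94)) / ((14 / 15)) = 32573355 / 357952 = 91.00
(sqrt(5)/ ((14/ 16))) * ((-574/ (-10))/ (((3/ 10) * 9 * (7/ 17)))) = 11152 * sqrt(5)/ 189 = 131.94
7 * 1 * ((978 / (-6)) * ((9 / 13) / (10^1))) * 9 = -92421 / 130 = -710.93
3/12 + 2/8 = 1/2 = 0.50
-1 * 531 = -531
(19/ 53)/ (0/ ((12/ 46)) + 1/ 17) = 323/ 53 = 6.09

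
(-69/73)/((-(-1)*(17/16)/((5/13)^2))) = -27600/209729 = -0.13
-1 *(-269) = 269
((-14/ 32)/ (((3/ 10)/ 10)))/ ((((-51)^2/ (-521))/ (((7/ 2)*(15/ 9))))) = 3191125/ 187272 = 17.04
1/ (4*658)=1/ 2632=0.00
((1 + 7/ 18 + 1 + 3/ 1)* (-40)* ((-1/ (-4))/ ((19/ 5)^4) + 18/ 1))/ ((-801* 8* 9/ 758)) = 1724871616655/ 33821427204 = 51.00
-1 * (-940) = 940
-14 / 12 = -7 / 6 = -1.17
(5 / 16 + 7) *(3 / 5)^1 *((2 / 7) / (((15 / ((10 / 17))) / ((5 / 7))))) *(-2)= -117 / 1666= -0.07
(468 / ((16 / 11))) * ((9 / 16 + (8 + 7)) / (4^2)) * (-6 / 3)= -320463 / 512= -625.90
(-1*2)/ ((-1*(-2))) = -1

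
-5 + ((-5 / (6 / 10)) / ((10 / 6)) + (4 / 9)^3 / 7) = -9.99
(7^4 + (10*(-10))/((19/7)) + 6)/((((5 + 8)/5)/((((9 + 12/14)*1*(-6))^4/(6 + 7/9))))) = 59531216586791760/36175867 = 1645605800.87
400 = 400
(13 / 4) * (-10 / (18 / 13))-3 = -953 / 36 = -26.47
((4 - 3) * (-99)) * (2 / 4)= -99 / 2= -49.50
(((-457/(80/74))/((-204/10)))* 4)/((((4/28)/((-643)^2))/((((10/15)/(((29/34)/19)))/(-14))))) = -132829173679/522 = -254462018.54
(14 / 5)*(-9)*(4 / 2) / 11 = -252 / 55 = -4.58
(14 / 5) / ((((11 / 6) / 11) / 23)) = 1932 / 5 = 386.40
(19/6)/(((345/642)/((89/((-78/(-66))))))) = 1990307/4485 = 443.77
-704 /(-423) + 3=4.66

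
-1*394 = -394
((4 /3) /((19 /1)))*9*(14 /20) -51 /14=-4257 /1330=-3.20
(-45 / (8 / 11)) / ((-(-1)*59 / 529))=-261855 / 472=-554.78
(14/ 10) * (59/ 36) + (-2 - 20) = -3547/ 180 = -19.71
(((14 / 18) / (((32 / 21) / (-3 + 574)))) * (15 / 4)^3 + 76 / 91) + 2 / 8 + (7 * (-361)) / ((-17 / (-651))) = -257892320131 / 3168256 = -81398.83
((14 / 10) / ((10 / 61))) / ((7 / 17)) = 1037 / 50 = 20.74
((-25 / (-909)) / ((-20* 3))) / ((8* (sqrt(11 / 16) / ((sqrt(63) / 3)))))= -0.00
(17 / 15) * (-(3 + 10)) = -14.73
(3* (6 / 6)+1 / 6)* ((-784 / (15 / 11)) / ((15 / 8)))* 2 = -1310848 / 675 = -1942.00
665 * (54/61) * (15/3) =179550/61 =2943.44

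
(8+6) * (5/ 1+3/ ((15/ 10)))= 98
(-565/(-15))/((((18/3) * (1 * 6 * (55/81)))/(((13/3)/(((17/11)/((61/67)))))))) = 89609/22780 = 3.93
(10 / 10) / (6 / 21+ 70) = 7 / 492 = 0.01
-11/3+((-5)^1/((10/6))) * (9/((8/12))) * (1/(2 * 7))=-551/84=-6.56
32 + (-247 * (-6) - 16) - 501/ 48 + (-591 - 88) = 12937/ 16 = 808.56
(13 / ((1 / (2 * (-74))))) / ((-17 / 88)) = 9959.53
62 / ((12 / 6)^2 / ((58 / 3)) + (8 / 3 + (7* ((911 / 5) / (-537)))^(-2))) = 219353099826 / 10793734825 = 20.32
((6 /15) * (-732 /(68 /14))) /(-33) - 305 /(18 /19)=-5387581 /16830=-320.12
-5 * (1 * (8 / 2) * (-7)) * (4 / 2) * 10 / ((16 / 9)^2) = 14175 / 16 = 885.94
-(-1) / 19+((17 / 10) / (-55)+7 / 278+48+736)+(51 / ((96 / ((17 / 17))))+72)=856.58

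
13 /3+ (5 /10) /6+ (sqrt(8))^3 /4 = 53 /12+ 4 * sqrt(2) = 10.07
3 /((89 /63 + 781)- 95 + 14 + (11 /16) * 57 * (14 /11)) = 1512 /378649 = 0.00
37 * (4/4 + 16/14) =555/7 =79.29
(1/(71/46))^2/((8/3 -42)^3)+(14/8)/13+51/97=3448600038683/5222131578716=0.66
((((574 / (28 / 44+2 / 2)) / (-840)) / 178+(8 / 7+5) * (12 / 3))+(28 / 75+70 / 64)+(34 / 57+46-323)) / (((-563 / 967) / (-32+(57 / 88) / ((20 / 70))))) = -29448121933522037 / 2303158233600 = -12785.97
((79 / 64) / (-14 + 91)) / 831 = 79 / 4095168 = 0.00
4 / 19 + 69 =1315 / 19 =69.21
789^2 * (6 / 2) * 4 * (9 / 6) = 11205378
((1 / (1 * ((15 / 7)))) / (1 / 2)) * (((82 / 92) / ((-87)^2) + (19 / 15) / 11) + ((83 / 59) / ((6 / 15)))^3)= 4803089045598109 / 117987586110900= 40.71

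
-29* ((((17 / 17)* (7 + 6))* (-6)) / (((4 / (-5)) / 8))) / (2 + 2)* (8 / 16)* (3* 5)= -84825 / 2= -42412.50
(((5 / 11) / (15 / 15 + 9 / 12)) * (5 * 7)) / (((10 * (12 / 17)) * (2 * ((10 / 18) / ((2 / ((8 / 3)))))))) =153 / 176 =0.87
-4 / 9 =-0.44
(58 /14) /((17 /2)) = 0.49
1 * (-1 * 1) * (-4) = 4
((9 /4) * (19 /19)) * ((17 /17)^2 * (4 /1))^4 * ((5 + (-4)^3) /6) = -5664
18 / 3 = 6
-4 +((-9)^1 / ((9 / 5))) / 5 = -5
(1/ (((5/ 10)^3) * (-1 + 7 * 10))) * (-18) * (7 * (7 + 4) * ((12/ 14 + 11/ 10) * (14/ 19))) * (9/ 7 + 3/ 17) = -12586464/ 37145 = -338.85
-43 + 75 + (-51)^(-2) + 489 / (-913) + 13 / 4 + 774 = 7681862077 / 9498852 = 808.71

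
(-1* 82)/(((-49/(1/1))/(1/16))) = 41/392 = 0.10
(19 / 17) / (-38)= -1 / 34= -0.03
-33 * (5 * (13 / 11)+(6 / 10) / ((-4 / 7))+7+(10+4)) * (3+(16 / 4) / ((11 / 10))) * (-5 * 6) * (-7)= -26163711 / 22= -1189259.59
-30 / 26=-15 / 13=-1.15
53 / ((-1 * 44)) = -53 / 44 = -1.20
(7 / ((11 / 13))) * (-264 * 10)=-21840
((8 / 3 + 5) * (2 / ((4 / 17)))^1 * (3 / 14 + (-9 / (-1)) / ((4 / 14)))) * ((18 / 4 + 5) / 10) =274873 / 140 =1963.38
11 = 11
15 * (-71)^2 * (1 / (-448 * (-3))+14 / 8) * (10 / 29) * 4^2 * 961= 284971888825 / 406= 701901204.00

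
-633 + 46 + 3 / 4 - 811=-5589 / 4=-1397.25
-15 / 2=-7.50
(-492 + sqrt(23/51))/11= -492/11 + sqrt(1173)/561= -44.67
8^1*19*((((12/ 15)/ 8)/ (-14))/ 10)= -19/ 175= -0.11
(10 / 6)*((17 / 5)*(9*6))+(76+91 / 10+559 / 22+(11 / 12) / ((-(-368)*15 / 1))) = 60697061 / 145728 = 416.51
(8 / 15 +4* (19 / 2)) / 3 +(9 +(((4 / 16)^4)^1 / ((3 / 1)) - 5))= 194063 / 11520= 16.85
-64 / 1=-64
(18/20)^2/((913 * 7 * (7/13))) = 1053/4473700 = 0.00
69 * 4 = 276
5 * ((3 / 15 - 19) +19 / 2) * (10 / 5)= -93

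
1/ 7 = 0.14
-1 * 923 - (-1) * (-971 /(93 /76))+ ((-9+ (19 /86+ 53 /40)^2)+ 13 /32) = -473971056617 /275131200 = -1722.71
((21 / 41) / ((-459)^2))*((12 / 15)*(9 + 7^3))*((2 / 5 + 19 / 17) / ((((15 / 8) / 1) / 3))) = 3390464 / 2039509125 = 0.00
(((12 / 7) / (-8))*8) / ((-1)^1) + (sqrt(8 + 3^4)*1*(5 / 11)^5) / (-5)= 12 / 7-625*sqrt(89) / 161051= 1.68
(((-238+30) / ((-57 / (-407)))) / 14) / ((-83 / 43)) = 1820104 / 33117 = 54.96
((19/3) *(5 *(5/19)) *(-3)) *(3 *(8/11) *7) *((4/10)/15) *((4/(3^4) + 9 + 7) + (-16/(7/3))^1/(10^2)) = -3624448/22275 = -162.71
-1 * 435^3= -82312875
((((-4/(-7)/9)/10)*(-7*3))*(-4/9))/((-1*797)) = -8/107595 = -0.00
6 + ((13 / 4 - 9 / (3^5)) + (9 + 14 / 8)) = 539 / 27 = 19.96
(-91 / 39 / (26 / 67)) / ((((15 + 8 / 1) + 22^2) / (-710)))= 166495 / 19773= 8.42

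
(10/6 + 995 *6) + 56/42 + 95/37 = 5975.57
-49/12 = -4.08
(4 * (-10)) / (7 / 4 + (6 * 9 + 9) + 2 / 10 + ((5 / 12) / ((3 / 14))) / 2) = -3600 / 5933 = -0.61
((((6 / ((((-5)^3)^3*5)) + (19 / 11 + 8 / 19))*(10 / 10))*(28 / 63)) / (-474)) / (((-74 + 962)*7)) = -0.00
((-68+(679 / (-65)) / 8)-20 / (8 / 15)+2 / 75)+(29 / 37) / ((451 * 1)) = -13897992299 / 130158600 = -106.78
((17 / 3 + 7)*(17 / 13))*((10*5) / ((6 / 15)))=80750 / 39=2070.51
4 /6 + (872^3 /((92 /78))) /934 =19394375786 /32223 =601879.89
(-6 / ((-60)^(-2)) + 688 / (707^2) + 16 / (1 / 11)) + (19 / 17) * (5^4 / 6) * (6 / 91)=-2365788949523 / 110466629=-21416.32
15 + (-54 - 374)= -413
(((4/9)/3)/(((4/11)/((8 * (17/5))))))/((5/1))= 1496/675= 2.22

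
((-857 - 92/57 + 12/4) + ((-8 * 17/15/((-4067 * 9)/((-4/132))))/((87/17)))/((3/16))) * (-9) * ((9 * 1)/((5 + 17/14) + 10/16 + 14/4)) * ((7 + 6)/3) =7995161342791792/275253435765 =29046.55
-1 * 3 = -3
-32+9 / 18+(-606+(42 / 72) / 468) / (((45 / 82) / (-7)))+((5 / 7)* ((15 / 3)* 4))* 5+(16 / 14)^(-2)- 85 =7685.54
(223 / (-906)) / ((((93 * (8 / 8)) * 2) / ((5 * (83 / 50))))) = -18509 / 1685160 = -0.01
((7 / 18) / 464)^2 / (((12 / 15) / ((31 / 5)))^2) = 47089 / 1116094464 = 0.00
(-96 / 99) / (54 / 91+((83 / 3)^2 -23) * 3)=-91 / 209077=-0.00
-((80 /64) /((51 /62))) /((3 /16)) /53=-1240 /8109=-0.15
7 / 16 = 0.44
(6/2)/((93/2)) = 2/31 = 0.06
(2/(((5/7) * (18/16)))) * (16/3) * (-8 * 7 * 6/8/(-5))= 25088/225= 111.50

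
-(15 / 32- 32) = 1009 / 32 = 31.53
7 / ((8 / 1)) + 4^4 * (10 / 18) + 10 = 11023 / 72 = 153.10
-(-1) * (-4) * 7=-28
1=1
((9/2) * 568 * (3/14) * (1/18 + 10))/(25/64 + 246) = 2467392/110383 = 22.35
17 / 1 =17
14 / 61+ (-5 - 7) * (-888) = 650030 / 61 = 10656.23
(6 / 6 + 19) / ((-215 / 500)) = -2000 / 43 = -46.51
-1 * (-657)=657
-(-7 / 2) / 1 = 7 / 2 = 3.50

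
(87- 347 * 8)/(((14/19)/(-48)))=1226184/7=175169.14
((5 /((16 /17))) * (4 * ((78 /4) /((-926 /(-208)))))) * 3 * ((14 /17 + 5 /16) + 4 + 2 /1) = 14761305 /7408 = 1992.62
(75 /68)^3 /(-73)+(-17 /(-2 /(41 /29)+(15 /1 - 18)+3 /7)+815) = 2689058312763 /3282355648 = 819.25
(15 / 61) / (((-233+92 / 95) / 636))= -906300 / 1344623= -0.67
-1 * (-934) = 934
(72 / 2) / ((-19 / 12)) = -432 / 19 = -22.74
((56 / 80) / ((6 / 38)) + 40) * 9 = 3999 / 10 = 399.90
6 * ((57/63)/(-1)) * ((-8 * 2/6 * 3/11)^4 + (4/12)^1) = -146186/43923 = -3.33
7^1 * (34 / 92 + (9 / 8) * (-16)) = -5677 / 46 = -123.41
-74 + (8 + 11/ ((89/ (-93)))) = -6897/ 89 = -77.49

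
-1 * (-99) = 99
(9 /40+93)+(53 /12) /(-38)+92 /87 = 259428 /2755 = 94.17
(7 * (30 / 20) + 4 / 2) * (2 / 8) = 25 / 8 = 3.12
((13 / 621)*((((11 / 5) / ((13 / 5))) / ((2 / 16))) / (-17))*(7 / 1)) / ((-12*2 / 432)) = 1232 / 1173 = 1.05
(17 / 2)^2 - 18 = 217 / 4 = 54.25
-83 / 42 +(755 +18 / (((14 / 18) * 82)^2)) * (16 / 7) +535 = 7814134915 / 3459498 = 2258.75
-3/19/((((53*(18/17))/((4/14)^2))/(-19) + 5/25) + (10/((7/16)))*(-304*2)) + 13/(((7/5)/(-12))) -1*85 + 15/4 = -192.68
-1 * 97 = -97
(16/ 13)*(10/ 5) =32/ 13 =2.46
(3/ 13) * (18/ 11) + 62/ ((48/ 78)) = 57845/ 572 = 101.13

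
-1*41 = -41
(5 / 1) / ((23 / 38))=190 / 23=8.26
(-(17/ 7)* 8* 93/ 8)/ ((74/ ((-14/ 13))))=1581/ 481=3.29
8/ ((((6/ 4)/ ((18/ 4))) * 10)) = 12/ 5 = 2.40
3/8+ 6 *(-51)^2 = 124851/8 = 15606.38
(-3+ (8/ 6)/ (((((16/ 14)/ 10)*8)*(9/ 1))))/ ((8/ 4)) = -613/ 432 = -1.42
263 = 263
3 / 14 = 0.21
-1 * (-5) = 5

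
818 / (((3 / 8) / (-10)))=-65440 / 3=-21813.33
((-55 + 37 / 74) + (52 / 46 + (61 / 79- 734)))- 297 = -3937793 / 3634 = -1083.60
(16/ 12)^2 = 16/ 9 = 1.78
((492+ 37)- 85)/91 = 444/91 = 4.88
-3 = -3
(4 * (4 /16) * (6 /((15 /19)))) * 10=76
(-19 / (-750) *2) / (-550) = -19 / 206250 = -0.00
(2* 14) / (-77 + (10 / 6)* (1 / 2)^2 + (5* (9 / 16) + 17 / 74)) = -49728 / 130609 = -0.38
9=9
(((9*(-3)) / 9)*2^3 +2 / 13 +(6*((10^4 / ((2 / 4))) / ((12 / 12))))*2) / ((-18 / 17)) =-26517365 / 117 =-226644.15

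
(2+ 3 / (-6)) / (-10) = -3 / 20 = -0.15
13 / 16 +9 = 157 / 16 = 9.81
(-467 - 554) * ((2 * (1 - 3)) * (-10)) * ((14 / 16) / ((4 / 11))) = -393085 / 4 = -98271.25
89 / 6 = 14.83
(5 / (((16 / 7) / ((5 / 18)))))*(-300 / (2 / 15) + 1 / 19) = -7481075 / 5472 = -1367.16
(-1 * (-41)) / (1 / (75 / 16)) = 3075 / 16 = 192.19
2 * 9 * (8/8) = 18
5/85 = 0.06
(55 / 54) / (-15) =-11 / 162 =-0.07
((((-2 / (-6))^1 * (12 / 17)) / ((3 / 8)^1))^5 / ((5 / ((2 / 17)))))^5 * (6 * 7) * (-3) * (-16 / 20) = 76223250190290215815795912064716079366144 / 12052482953723044126058492198998872420742611095671875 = 0.00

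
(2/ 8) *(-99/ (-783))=11/ 348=0.03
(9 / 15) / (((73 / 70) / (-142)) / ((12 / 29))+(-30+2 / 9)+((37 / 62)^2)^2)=-99141826392 / 4902346960193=-0.02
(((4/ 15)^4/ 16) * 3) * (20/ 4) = 16/ 3375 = 0.00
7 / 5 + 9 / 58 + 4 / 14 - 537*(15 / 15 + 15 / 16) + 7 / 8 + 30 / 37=-623058963 / 600880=-1036.91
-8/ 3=-2.67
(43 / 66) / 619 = 43 / 40854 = 0.00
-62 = -62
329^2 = 108241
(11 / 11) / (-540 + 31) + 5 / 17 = 2528 / 8653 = 0.29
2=2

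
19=19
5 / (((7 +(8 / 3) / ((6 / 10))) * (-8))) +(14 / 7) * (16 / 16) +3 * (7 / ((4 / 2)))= 10255 / 824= 12.45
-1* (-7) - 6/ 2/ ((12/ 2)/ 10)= 2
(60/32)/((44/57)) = 855/352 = 2.43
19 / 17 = 1.12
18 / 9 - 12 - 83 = -93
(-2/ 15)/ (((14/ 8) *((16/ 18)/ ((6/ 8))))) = -9/ 140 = -0.06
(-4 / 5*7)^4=614656 / 625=983.45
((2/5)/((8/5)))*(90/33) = 0.68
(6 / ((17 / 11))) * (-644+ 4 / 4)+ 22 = -2474.35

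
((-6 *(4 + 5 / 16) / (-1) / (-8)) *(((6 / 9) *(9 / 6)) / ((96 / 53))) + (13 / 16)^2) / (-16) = 2305 / 32768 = 0.07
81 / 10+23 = 311 / 10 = 31.10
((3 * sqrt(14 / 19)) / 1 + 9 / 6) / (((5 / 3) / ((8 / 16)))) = 9 / 20 + 9 * sqrt(266) / 190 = 1.22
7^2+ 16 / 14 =351 / 7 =50.14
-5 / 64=-0.08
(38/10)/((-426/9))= -57/710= -0.08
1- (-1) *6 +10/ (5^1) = 9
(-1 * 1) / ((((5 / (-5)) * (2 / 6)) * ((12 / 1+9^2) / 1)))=1 / 31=0.03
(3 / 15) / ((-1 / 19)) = -19 / 5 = -3.80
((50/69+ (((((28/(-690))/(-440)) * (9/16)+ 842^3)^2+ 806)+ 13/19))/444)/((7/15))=3328345578888077618710087730737/1935288047616000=1719819219153513.94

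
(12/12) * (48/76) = 12/19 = 0.63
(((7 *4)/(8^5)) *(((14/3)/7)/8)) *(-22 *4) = -77/12288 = -0.01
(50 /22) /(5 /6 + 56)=150 /3751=0.04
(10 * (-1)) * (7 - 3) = -40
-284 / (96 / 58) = -2059 / 12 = -171.58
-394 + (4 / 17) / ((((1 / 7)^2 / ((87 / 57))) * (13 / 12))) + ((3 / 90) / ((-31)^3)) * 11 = -1417632784729 / 3752772270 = -377.76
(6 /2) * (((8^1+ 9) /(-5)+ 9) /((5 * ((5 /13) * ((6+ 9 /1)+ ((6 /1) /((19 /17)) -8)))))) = 20748 /29375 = 0.71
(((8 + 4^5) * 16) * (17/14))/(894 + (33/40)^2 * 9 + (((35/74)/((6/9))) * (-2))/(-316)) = 218799411200/9822699887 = 22.27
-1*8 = -8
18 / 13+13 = 187 / 13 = 14.38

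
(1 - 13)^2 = 144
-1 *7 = -7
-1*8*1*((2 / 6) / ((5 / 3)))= -8 / 5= -1.60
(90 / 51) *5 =150 / 17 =8.82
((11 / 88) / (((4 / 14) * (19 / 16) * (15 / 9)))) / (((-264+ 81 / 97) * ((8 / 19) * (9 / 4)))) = -679 / 765810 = -0.00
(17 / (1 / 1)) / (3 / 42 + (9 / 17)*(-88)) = -4046 / 11071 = -0.37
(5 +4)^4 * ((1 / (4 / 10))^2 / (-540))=-1215 / 16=-75.94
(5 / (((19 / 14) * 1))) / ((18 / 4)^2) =280 / 1539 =0.18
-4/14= -2/7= -0.29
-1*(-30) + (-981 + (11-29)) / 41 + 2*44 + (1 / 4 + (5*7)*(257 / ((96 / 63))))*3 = 23357917 / 1312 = 17803.29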